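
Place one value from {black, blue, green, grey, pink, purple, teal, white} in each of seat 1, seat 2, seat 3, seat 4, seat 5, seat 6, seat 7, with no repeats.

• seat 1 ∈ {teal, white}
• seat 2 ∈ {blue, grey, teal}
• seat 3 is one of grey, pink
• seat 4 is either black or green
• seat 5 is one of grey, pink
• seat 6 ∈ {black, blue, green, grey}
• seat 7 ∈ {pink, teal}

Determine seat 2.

blue

The 7 variables draw from only 7 values {black, blue, green, grey, pink, teal, white}, so each is used; only seat 1 can be white, hence seat 1 = white.
seat 3 and seat 5 between them cover only {grey, pink} — a naked pair. Remove those values from seat 2, seat 6, seat 7.
seat 7 must be teal (only option left). So seat 2 can't be teal.
So seat 2 = blue.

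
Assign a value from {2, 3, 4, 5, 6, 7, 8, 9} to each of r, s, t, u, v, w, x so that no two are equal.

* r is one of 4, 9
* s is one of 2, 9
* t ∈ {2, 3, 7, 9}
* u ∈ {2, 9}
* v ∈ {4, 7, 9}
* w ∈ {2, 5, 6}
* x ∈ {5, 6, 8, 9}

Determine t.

s and u share exactly the 2 values {2, 9}; by pigeonhole those values go to them, so strike 2, 9 from r, t, v, w, x.
That leaves r = 4. Strike 4 from v.
v's domain is down to {7}, so v = 7. Strike 7 from t.
So t = 3.

3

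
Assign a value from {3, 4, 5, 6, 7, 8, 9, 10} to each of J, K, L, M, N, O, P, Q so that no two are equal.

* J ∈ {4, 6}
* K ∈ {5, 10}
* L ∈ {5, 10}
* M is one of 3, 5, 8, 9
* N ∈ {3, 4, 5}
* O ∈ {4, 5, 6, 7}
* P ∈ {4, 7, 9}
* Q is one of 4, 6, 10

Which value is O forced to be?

7

Among the 8 variables, 8 fits only M (and all 8 values in {3, 4, 5, 6, 7, 8, 9, 10} must be used), so M = 8.
Among the 7 still-open variables, 3 fits only N (and all 7 values in {3, 4, 5, 6, 7, 9, 10} must be used), so N = 3.
The 6 still-open variables together cover exactly {4, 5, 6, 7, 9, 10} — 6 values for 6 variables — and 9 appears only in P's list, so P = 9.
The 5 still-open variables together cover exactly {4, 5, 6, 7, 10} — 5 values for 5 variables — and 7 appears only in O's list, so O = 7.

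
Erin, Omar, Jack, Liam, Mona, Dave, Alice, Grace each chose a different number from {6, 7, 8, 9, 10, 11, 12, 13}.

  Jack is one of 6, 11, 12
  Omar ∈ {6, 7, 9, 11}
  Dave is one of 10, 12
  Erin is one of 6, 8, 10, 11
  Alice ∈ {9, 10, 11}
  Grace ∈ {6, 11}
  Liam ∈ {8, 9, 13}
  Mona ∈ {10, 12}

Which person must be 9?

Among the 8 variables, 7 fits only Omar (and all 8 values in {6, 7, 8, 9, 10, 11, 12, 13} must be used), so Omar = 7.
The 7 still-open variables draw from only 7 values {6, 8, 9, 10, 11, 12, 13}, so each is used; only Liam can be 13, hence Liam = 13.
Among the 6 still-open variables, 8 fits only Erin (and all 6 values in {6, 8, 9, 10, 11, 12} must be used), so Erin = 8.
The 5 still-open variables together cover exactly {6, 9, 10, 11, 12} — 5 values for 5 variables — and 9 appears only in Alice's list, so Alice = 9.

Alice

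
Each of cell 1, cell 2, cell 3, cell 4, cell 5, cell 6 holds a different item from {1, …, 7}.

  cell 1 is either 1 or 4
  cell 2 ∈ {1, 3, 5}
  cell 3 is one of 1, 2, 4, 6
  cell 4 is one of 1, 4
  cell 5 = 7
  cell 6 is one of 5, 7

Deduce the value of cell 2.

3

cell 5's domain is down to {7}, so cell 5 = 7. Remove 7 from cell 6.
cell 6 has just one choice, so cell 6 = 5. Eliminate 5 elsewhere: cell 2.
The 2 variables cell 1 and cell 4 are confined to {1, 4}, which locks those values in; drop them from cell 2, cell 3.
So cell 2 = 3.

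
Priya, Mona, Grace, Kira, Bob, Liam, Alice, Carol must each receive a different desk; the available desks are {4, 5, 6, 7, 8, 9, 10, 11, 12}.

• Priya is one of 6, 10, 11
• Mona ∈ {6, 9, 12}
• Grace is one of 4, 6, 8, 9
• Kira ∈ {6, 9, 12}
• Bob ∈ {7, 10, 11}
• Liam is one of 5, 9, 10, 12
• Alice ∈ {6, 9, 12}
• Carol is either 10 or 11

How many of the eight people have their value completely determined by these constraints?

Mona, Kira, Alice share exactly the 3 values {6, 9, 12}; by pigeonhole those values go to them, so strike 6, 9, 12 from Priya, Grace, Liam.
The 2 variables Priya and Carol are confined to {10, 11}, which locks those values in; drop them from Bob, Liam.
Bob's domain is down to {7}, so Bob = 7.
Liam's domain is down to {5}, so Liam = 5.
Determined: Bob=7, Liam=5. The other people each still have more than one consistent value. That makes 2.

2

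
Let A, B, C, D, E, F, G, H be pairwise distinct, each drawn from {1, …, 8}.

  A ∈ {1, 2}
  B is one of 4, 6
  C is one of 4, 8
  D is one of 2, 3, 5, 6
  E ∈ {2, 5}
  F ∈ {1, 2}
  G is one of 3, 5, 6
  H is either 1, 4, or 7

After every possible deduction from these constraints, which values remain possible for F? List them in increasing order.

1, 2

Among the 8 variables, 7 fits only H (and all 8 values in {1, 2, 3, 4, 5, 6, 7, 8} must be used), so H = 7.
The 7 still-open variables together cover exactly {1, 2, 3, 4, 5, 6, 8} — 7 values for 7 variables — and 8 appears only in C's list, so C = 8.
The 6 still-open variables draw from only 6 values {1, 2, 3, 4, 5, 6}, so each is used; only B can be 4, hence B = 4.
A and F share exactly the 2 values {1, 2}; by pigeonhole those values go to them, so strike 1, 2 from D, E.
E has just one choice, so E = 5. Eliminate 5 elsewhere: D, G.
No further eliminations apply; F can still be any of 1, 2.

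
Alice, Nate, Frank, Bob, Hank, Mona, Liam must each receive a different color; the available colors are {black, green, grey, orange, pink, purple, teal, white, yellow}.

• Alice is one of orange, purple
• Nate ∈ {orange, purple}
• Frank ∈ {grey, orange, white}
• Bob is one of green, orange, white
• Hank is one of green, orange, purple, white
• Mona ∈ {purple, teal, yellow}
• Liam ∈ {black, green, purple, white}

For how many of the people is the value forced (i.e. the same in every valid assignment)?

2

The 2 variables Alice and Nate are confined to {orange, purple}, which locks those values in; drop them from Frank, Bob, Hank, Mona, Liam.
Bob and Hank share exactly the 2 values {green, white}; by pigeonhole those values go to them, so strike green, white from Frank, Liam.
Frank has just one choice, so Frank = grey.
Liam's domain is down to {black}, so Liam = black.
Determined: Frank=grey, Liam=black. The other people each still have more than one consistent value. That makes 2.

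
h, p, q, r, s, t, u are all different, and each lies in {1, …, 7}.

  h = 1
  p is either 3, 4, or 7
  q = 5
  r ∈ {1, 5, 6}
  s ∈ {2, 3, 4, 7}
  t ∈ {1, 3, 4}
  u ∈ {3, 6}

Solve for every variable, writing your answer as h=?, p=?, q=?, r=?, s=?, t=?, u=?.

h=1, p=7, q=5, r=6, s=2, t=4, u=3

h must be 1 (only option left). So r, t can't be 1.
That leaves q = 5. Eliminate 5 elsewhere: r.
r's domain is down to {6}, so r = 6. Remove 6 from u.
u's domain is down to {3}, so u = 3. Eliminate 3 elsewhere: p, s, t.
That leaves t = 4. Eliminate 4 elsewhere: p, s.
p must be 7 (only option left). Strike 7 from s.
s must be 2 (only option left).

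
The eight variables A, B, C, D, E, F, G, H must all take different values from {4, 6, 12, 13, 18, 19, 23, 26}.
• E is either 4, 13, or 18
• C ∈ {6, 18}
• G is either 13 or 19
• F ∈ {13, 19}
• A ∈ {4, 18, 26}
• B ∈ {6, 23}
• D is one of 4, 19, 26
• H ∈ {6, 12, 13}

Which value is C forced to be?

6

Among the 8 variables, 12 fits only H (and all 8 values in {4, 6, 12, 13, 18, 19, 23, 26} must be used), so H = 12.
The 7 still-open variables draw from only 7 values {4, 6, 13, 18, 19, 23, 26}, so each is used; only B can be 23, hence B = 23.
Among the 6 still-open variables, 6 fits only C (and all 6 values in {4, 6, 13, 18, 19, 26} must be used), so C = 6.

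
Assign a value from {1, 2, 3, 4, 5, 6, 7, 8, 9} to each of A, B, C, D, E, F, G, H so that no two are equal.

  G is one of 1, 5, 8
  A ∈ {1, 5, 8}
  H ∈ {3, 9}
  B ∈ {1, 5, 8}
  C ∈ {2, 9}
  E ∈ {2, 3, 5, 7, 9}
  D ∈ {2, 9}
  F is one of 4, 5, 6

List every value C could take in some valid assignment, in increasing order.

C and D between them cover only {2, 9} — a naked pair. Remove those values from E, H.
H has just one choice, so H = 3. Remove 3 from E.
A, B, G share exactly the 3 values {1, 5, 8}; by pigeonhole those values go to them, so strike 1, 5, 8 from E, F.
E has just one choice, so E = 7.
No further eliminations apply; C can still be any of 2, 9.

2, 9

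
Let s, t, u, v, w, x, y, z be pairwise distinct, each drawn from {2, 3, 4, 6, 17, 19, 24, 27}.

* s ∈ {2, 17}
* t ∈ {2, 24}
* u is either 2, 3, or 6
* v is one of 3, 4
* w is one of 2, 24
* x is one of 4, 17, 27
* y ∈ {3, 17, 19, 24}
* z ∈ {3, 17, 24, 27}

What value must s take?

17

Among the 8 variables, 6 fits only u (and all 8 values in {2, 3, 4, 6, 17, 19, 24, 27} must be used), so u = 6.
Among the 7 still-open variables, 19 fits only y (and all 7 values in {2, 3, 4, 17, 19, 24, 27} must be used), so y = 19.
The 2 variables t and w are confined to {2, 24}, which locks those values in; drop them from s, z.
So s = 17.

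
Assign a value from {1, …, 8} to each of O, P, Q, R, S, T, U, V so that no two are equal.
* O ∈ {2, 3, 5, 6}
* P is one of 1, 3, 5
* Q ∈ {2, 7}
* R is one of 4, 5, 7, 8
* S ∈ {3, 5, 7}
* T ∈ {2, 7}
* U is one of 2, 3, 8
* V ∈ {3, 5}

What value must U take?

8

The 8 variables together cover exactly {1, 2, 3, 4, 5, 6, 7, 8} — 8 values for 8 variables — and 1 appears only in P's list, so P = 1.
The 7 still-open variables draw from only 7 values {2, 3, 4, 5, 6, 7, 8}, so each is used; only R can be 4, hence R = 4.
The 6 still-open variables draw from only 6 values {2, 3, 5, 6, 7, 8}, so each is used; only O can be 6, hence O = 6.
The 5 still-open variables draw from only 5 values {2, 3, 5, 7, 8}, so each is used; only U can be 8, hence U = 8.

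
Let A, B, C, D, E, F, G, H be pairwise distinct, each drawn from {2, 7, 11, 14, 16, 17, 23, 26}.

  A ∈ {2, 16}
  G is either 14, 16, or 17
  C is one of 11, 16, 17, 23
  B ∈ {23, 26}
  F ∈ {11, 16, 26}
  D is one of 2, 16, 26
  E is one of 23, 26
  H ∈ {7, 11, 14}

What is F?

11

The 8 variables draw from only 8 values {2, 7, 11, 14, 16, 17, 23, 26}, so each is used; only H can be 7, hence H = 7.
The 7 still-open variables draw from only 7 values {2, 11, 14, 16, 17, 23, 26}, so each is used; only G can be 14, hence G = 14.
The 6 still-open variables together cover exactly {2, 11, 16, 17, 23, 26} — 6 values for 6 variables — and 17 appears only in C's list, so C = 17.
The 5 still-open variables together cover exactly {2, 11, 16, 23, 26} — 5 values for 5 variables — and 11 appears only in F's list, so F = 11.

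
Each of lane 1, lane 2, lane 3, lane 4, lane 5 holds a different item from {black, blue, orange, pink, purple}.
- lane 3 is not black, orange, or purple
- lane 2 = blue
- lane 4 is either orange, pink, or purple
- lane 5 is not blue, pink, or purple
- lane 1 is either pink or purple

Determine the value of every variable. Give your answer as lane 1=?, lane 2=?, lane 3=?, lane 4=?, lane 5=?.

lane 2 must be blue (only option left). Remove blue from lane 3.
That leaves lane 3 = pink. Strike pink from lane 1, lane 4.
lane 1 has just one choice, so lane 1 = purple. So lane 4 can't be purple.
That leaves lane 4 = orange. So lane 5 can't be orange.
lane 5's domain is down to {black}, so lane 5 = black.

lane 1=purple, lane 2=blue, lane 3=pink, lane 4=orange, lane 5=black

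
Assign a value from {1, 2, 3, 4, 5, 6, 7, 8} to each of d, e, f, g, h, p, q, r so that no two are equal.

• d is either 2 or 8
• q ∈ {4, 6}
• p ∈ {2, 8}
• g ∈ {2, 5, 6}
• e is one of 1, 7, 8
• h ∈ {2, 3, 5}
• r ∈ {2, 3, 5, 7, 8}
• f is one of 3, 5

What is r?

7

Among the 8 variables, 1 fits only e (and all 8 values in {1, 2, 3, 4, 5, 6, 7, 8} must be used), so e = 1.
The 7 still-open variables together cover exactly {2, 3, 4, 5, 6, 7, 8} — 7 values for 7 variables — and 4 appears only in q's list, so q = 4.
The 6 still-open variables together cover exactly {2, 3, 5, 6, 7, 8} — 6 values for 6 variables — and 6 appears only in g's list, so g = 6.
The 5 still-open variables draw from only 5 values {2, 3, 5, 7, 8}, so each is used; only r can be 7, hence r = 7.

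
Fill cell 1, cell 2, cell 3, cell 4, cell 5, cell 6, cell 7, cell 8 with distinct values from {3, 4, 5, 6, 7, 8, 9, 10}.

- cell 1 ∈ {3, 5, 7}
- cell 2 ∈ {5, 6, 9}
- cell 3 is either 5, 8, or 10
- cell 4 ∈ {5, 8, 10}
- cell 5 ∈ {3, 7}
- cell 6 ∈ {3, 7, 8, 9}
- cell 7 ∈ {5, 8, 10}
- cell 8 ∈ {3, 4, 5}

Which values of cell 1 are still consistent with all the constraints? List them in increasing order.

Among the 8 variables, 4 fits only cell 8 (and all 8 values in {3, 4, 5, 6, 7, 8, 9, 10} must be used), so cell 8 = 4.
Among the 7 still-open variables, 6 fits only cell 2 (and all 7 values in {3, 5, 6, 7, 8, 9, 10} must be used), so cell 2 = 6.
Among the 6 still-open variables, 9 fits only cell 6 (and all 6 values in {3, 5, 7, 8, 9, 10} must be used), so cell 6 = 9.
cell 3, cell 4, cell 7 share exactly the 3 values {5, 8, 10}; by pigeonhole those values go to them, so strike 5, 8, 10 from cell 1.
No further eliminations apply; cell 1 can still be any of 3, 7.

3, 7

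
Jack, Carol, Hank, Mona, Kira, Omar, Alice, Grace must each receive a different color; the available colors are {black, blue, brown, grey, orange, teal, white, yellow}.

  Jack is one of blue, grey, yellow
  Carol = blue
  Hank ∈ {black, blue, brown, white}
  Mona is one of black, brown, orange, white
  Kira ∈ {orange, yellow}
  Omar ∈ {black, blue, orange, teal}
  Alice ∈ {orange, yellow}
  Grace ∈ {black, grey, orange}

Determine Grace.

Carol must be blue (only option left). Remove blue from Jack, Hank, Omar.
The 7 still-open variables together cover exactly {black, brown, grey, orange, teal, white, yellow} — 7 values for 7 variables — and teal appears only in Omar's list, so Omar = teal.
Kira and Alice share exactly the 2 values {orange, yellow}; by pigeonhole those values go to them, so strike orange, yellow from Jack, Mona, Grace.
That leaves Jack = grey. Strike grey from Grace.
So Grace = black.

black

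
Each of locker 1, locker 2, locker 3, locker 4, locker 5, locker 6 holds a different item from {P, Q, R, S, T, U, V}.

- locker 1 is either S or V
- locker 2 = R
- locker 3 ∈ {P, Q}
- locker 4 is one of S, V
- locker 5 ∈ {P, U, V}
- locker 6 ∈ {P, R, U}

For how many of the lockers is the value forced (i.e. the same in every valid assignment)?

2

locker 2's domain is down to {R}, so locker 2 = R. So locker 6 can't be R.
The 5 still-open variables together cover exactly {P, Q, S, U, V} — 5 values for 5 variables — and Q appears only in locker 3's list, so locker 3 = Q.
locker 1 and locker 4 share exactly the 2 values {S, V}; by pigeonhole those values go to them, so strike S, V from locker 5.
Determined: locker 2=R, locker 3=Q. The other lockers each still have more than one consistent value. That makes 2.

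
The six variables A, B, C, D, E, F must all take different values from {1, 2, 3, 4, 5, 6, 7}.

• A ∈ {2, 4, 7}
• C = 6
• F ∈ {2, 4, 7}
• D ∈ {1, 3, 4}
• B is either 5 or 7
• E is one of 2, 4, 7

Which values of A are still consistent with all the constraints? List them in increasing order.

2, 4, 7

C has just one choice, so C = 6.
A, E, F between them cover only {2, 4, 7} — a naked triple. Remove those values from B, D.
B must be 5 (only option left).
No further eliminations apply; A can still be any of 2, 4, 7.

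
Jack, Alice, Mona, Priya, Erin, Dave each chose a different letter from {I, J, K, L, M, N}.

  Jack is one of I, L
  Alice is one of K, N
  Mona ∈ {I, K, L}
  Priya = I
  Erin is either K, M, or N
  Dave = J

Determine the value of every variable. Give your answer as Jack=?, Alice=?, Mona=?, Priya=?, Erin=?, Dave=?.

Jack=L, Alice=N, Mona=K, Priya=I, Erin=M, Dave=J

Priya has just one choice, so Priya = I. Remove I from Jack, Mona.
Dave has just one choice, so Dave = J.
That leaves Jack = L. So Mona can't be L.
Mona must be K (only option left). Remove K from Alice, Erin.
Alice has just one choice, so Alice = N. Strike N from Erin.
Erin must be M (only option left).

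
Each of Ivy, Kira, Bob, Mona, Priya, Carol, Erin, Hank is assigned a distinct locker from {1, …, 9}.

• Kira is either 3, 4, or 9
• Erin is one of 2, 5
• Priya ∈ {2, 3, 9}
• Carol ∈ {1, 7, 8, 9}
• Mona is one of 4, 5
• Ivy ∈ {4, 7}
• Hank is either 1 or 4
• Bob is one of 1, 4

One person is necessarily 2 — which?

Erin

The 8 variables together cover exactly {1, 2, 3, 4, 5, 7, 8, 9} — 8 values for 8 variables — and 8 appears only in Carol's list, so Carol = 8.
Among the 7 still-open variables, 7 fits only Ivy (and all 7 values in {1, 2, 3, 4, 5, 7, 9} must be used), so Ivy = 7.
Bob and Hank between them cover only {1, 4} — a naked pair. Remove those values from Kira, Mona.
That leaves Mona = 5. Remove 5 from Erin.
So 2 goes to Erin.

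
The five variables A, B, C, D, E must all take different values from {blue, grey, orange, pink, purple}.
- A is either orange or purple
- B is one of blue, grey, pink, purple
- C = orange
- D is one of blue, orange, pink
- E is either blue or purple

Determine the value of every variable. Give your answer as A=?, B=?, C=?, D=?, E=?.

A=purple, B=grey, C=orange, D=pink, E=blue

C must be orange (only option left). Remove orange from A, D.
A's domain is down to {purple}, so A = purple. Eliminate purple elsewhere: B, E.
E must be blue (only option left). Remove blue from B, D.
D has just one choice, so D = pink. Strike pink from B.
B has just one choice, so B = grey.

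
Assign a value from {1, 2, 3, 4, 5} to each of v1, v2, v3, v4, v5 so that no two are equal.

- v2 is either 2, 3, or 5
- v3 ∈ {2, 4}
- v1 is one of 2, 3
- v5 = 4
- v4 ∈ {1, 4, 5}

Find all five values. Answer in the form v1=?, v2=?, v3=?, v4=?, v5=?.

v5 has just one choice, so v5 = 4. Eliminate 4 elsewhere: v3, v4.
v3 must be 2 (only option left). Eliminate 2 elsewhere: v1, v2.
v1 must be 3 (only option left). So v2 can't be 3.
v2's domain is down to {5}, so v2 = 5. Eliminate 5 elsewhere: v4.
That leaves v4 = 1.

v1=3, v2=5, v3=2, v4=1, v5=4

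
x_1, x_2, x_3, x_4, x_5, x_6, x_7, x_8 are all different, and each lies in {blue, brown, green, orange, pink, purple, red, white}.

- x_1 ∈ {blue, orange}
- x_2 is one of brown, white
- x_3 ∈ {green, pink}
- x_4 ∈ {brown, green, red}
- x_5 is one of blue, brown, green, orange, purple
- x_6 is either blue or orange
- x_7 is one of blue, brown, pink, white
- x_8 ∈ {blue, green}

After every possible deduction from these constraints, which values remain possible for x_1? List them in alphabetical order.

blue, orange

Among the 8 variables, purple fits only x_5 (and all 8 values in {blue, brown, green, orange, pink, purple, red, white} must be used), so x_5 = purple.
Among the 7 still-open variables, red fits only x_4 (and all 7 values in {blue, brown, green, orange, pink, red, white} must be used), so x_4 = red.
x_1 and x_6 share exactly the 2 values {blue, orange}; by pigeonhole those values go to them, so strike blue, orange from x_7, x_8.
x_8's domain is down to {green}, so x_8 = green. Remove green from x_3.
x_3 must be pink (only option left). Eliminate pink elsewhere: x_7.
No further eliminations apply; x_1 can still be any of blue, orange.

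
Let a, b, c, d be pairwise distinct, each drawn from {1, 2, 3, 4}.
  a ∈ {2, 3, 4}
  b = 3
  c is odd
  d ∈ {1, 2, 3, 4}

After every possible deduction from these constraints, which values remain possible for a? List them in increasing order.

b's domain is down to {3}, so b = 3. Strike 3 from a, c, d.
c has just one choice, so c = 1. Remove 1 from d.
No further eliminations apply; a can still be any of 2, 4.

2, 4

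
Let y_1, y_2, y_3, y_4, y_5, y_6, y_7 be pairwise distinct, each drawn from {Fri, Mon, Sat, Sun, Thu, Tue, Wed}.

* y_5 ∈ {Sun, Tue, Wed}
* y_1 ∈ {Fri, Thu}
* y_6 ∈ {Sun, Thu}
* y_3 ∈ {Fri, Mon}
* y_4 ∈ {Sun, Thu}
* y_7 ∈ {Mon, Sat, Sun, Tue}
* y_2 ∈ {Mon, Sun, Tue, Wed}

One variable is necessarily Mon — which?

y_3

The 7 variables draw from only 7 values {Fri, Mon, Sat, Sun, Thu, Tue, Wed}, so each is used; only y_7 can be Sat, hence y_7 = Sat.
The 2 variables y_4 and y_6 are confined to {Sun, Thu}, which locks those values in; drop them from y_1, y_2, y_5.
y_1 has just one choice, so y_1 = Fri. Strike Fri from y_3.
So Mon goes to y_3.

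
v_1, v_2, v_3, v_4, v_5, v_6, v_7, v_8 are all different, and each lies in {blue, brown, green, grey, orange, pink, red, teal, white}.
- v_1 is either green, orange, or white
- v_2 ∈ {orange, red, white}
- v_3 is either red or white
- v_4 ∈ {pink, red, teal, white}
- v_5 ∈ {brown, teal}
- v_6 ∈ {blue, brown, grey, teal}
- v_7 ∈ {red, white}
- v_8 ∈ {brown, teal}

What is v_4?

v_3 and v_7 share exactly the 2 values {red, white}; by pigeonhole those values go to them, so strike red, white from v_1, v_2, v_4.
v_2 must be orange (only option left). Eliminate orange elsewhere: v_1.
v_1 has just one choice, so v_1 = green.
v_5 and v_8 share exactly the 2 values {brown, teal}; by pigeonhole those values go to them, so strike brown, teal from v_4, v_6.
So v_4 = pink.

pink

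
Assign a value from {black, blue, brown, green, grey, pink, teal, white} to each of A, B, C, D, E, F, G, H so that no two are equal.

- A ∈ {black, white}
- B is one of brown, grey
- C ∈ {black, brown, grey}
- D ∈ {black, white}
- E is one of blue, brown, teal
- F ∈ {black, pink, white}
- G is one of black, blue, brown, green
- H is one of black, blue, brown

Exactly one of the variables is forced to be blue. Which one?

The 8 variables together cover exactly {black, blue, brown, green, grey, pink, teal, white} — 8 values for 8 variables — and green appears only in G's list, so G = green.
Among the 7 still-open variables, pink fits only F (and all 7 values in {black, blue, brown, grey, pink, teal, white} must be used), so F = pink.
The 6 still-open variables draw from only 6 values {black, blue, brown, grey, teal, white}, so each is used; only E can be teal, hence E = teal.
Among the 5 still-open variables, blue fits only H (and all 5 values in {black, blue, brown, grey, white} must be used), so H = blue.

H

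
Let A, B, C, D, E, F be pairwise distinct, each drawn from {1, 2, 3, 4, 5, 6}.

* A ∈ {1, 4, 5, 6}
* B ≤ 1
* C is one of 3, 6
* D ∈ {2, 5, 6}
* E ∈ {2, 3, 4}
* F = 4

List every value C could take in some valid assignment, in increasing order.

3, 6

B has just one choice, so B = 1. Eliminate 1 elsewhere: A.
F must be 4 (only option left). Eliminate 4 elsewhere: A, E.
No further eliminations apply; C can still be any of 3, 6.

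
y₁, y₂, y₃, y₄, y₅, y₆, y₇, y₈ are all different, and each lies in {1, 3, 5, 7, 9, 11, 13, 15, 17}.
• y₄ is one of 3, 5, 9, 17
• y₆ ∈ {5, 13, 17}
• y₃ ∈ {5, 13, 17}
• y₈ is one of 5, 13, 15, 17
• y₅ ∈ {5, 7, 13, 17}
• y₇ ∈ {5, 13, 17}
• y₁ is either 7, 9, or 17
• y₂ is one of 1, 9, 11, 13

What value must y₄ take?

y₃, y₆, y₇ between them cover only {5, 13, 17} — a naked triple. Remove those values from y₁, y₂, y₄, y₅, y₈.
y₅ has just one choice, so y₅ = 7. So y₁ can't be 7.
y₈'s domain is down to {15}, so y₈ = 15.
y₁ must be 9 (only option left). Remove 9 from y₂, y₄.
So y₄ = 3.

3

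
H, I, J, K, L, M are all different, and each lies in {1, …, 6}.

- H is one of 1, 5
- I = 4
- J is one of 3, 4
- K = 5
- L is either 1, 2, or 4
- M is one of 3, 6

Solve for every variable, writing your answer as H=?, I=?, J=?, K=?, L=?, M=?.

H=1, I=4, J=3, K=5, L=2, M=6

I has just one choice, so I = 4. Strike 4 from J, L.
J must be 3 (only option left). Remove 3 from M.
That leaves K = 5. Remove 5 from H.
M must be 6 (only option left).
H has just one choice, so H = 1. Eliminate 1 elsewhere: L.
L's domain is down to {2}, so L = 2.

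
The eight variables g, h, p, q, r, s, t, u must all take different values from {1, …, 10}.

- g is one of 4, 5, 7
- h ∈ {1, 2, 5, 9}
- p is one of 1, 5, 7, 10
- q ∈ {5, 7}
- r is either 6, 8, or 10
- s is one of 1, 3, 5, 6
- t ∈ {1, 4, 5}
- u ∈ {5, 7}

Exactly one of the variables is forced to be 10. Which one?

q and u share exactly the 2 values {5, 7}; by pigeonhole those values go to them, so strike 5, 7 from g, h, p, s, t.
g's domain is down to {4}, so g = 4. Eliminate 4 elsewhere: t.
That leaves t = 1. Eliminate 1 elsewhere: h, p, s.
So 10 goes to p.

p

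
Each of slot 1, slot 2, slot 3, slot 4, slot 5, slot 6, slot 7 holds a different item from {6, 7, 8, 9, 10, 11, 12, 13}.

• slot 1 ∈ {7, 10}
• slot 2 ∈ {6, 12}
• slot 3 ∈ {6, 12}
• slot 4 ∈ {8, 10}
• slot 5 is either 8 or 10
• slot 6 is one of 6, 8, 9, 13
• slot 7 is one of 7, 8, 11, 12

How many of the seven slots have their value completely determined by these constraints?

slot 2 and slot 3 share exactly the 2 values {6, 12}; by pigeonhole those values go to them, so strike 6, 12 from slot 6, slot 7.
slot 4 and slot 5 between them cover only {8, 10} — a naked pair. Remove those values from slot 1, slot 6, slot 7.
slot 1 has just one choice, so slot 1 = 7. So slot 7 can't be 7.
slot 7 has just one choice, so slot 7 = 11.
Determined: slot 1=7, slot 7=11. The other slots each still have more than one consistent value. That makes 2.

2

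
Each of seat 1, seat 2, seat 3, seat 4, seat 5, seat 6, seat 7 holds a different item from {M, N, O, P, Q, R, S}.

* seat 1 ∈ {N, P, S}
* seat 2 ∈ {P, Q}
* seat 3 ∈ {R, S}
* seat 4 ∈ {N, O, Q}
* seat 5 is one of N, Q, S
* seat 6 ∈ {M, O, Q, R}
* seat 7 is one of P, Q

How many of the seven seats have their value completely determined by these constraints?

3

The 7 variables together cover exactly {M, N, O, P, Q, R, S} — 7 values for 7 variables — and M appears only in seat 6's list, so seat 6 = M.
The 6 still-open variables draw from only 6 values {N, O, P, Q, R, S}, so each is used; only seat 4 can be O, hence seat 4 = O.
The 5 still-open variables together cover exactly {N, P, Q, R, S} — 5 values for 5 variables — and R appears only in seat 3's list, so seat 3 = R.
The 2 variables seat 2 and seat 7 are confined to {P, Q}, which locks those values in; drop them from seat 1, seat 5.
Determined: seat 3=R, seat 4=O, seat 6=M. The other seats each still have more than one consistent value. That makes 3.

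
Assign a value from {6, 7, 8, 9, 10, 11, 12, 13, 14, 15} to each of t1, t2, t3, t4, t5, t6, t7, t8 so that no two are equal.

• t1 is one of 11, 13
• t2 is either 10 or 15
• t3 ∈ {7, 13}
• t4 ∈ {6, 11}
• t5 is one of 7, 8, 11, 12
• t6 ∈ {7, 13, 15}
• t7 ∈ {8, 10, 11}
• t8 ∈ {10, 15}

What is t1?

11

Among the 8 variables, 6 fits only t4 (and all 8 values in {6, 7, 8, 10, 11, 12, 13, 15} must be used), so t4 = 6.
The 7 still-open variables together cover exactly {7, 8, 10, 11, 12, 13, 15} — 7 values for 7 variables — and 12 appears only in t5's list, so t5 = 12.
The 6 still-open variables together cover exactly {7, 8, 10, 11, 13, 15} — 6 values for 6 variables — and 8 appears only in t7's list, so t7 = 8.
The 5 still-open variables draw from only 5 values {7, 10, 11, 13, 15}, so each is used; only t1 can be 11, hence t1 = 11.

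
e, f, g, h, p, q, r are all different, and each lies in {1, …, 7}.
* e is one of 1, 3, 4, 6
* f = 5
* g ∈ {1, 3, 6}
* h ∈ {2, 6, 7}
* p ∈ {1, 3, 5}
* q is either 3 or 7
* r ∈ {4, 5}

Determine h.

f must be 5 (only option left). Eliminate 5 elsewhere: p, r.
r's domain is down to {4}, so r = 4. So e can't be 4.
The 5 still-open variables draw from only 5 values {1, 2, 3, 6, 7}, so each is used; only h can be 2, hence h = 2.

2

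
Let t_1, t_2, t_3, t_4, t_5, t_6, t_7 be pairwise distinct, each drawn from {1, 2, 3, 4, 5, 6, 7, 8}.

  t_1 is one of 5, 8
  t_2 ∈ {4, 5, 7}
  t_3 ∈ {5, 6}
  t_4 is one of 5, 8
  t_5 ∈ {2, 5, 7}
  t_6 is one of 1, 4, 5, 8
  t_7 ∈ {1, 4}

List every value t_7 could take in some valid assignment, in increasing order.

Among the 7 variables, 2 fits only t_5 (and all 7 values in {1, 2, 4, 5, 6, 7, 8} must be used), so t_5 = 2.
Among the 6 still-open variables, 6 fits only t_3 (and all 6 values in {1, 4, 5, 6, 7, 8} must be used), so t_3 = 6.
Among the 5 still-open variables, 7 fits only t_2 (and all 5 values in {1, 4, 5, 7, 8} must be used), so t_2 = 7.
t_1 and t_4 share exactly the 2 values {5, 8}; by pigeonhole those values go to them, so strike 5, 8 from t_6.
No further eliminations apply; t_7 can still be any of 1, 4.

1, 4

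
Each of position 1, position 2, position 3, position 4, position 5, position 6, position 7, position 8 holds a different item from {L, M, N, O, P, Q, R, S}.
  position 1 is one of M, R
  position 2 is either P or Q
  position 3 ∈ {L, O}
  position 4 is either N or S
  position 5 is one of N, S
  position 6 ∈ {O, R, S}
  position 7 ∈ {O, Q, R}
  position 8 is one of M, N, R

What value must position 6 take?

O

The 8 variables together cover exactly {L, M, N, O, P, Q, R, S} — 8 values for 8 variables — and L appears only in position 3's list, so position 3 = L.
Among the 7 still-open variables, P fits only position 2 (and all 7 values in {M, N, O, P, Q, R, S} must be used), so position 2 = P.
The 6 still-open variables draw from only 6 values {M, N, O, Q, R, S}, so each is used; only position 7 can be Q, hence position 7 = Q.
The 5 still-open variables together cover exactly {M, N, O, R, S} — 5 values for 5 variables — and O appears only in position 6's list, so position 6 = O.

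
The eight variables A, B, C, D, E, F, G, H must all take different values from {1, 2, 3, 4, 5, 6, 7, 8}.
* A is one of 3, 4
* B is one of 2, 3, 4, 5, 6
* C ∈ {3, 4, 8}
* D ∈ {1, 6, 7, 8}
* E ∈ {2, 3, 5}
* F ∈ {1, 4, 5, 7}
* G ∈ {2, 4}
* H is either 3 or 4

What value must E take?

5

The 2 variables A and H are confined to {3, 4}, which locks those values in; drop them from B, C, E, F, G.
That leaves C = 8. So D can't be 8.
That leaves G = 2. Strike 2 from B, E.
So E = 5.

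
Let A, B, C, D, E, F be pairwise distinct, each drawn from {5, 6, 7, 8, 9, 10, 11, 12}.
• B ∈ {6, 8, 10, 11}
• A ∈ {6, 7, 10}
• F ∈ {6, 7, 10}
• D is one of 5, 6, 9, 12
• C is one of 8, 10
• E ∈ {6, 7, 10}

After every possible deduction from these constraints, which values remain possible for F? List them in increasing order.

6, 7, 10

The 3 variables A, E, F are confined to {6, 7, 10}, which locks those values in; drop them from B, C, D.
C has just one choice, so C = 8. Remove 8 from B.
That leaves B = 11.
No further eliminations apply; F can still be any of 6, 7, 10.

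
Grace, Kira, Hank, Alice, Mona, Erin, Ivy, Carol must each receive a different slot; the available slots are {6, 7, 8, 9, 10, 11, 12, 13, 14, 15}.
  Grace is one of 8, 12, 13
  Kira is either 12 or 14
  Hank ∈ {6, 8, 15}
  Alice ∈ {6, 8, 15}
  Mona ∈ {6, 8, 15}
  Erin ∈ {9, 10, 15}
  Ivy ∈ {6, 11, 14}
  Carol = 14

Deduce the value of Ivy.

Carol's domain is down to {14}, so Carol = 14. So Kira, Ivy can't be 14.
Kira has just one choice, so Kira = 12. So Grace can't be 12.
Hank, Alice, Mona between them cover only {6, 8, 15} — a naked triple. Remove those values from Grace, Erin, Ivy.
So Ivy = 11.

11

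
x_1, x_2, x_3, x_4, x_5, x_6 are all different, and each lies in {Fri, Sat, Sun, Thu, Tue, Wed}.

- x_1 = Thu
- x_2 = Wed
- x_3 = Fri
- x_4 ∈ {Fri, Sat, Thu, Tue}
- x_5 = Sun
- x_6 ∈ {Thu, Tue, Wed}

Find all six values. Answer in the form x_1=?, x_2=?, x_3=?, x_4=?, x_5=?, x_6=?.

x_1=Thu, x_2=Wed, x_3=Fri, x_4=Sat, x_5=Sun, x_6=Tue

x_1 has just one choice, so x_1 = Thu. Eliminate Thu elsewhere: x_4, x_6.
x_2 has just one choice, so x_2 = Wed. Eliminate Wed elsewhere: x_6.
x_3's domain is down to {Fri}, so x_3 = Fri. Eliminate Fri elsewhere: x_4.
x_5 has just one choice, so x_5 = Sun.
x_6 must be Tue (only option left). So x_4 can't be Tue.
That leaves x_4 = Sat.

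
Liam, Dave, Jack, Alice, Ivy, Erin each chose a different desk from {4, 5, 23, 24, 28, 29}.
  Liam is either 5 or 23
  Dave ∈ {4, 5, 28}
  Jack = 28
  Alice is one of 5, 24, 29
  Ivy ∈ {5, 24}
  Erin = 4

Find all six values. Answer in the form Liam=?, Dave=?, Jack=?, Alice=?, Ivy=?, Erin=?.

Jack has just one choice, so Jack = 28. So Dave can't be 28.
Erin has just one choice, so Erin = 4. Strike 4 from Dave.
That leaves Dave = 5. So Liam, Alice, Ivy can't be 5.
That leaves Ivy = 24. Remove 24 from Alice.
That leaves Liam = 23.
Alice must be 29 (only option left).

Liam=23, Dave=5, Jack=28, Alice=29, Ivy=24, Erin=4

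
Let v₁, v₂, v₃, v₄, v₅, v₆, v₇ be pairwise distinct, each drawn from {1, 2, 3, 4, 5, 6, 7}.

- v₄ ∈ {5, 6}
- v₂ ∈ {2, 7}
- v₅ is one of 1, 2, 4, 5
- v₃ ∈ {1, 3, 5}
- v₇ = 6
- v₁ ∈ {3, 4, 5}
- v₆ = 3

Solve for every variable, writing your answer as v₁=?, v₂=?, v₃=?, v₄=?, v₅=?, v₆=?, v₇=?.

v₆ has just one choice, so v₆ = 3. Strike 3 from v₁, v₃.
v₇'s domain is down to {6}, so v₇ = 6. Remove 6 from v₄.
That leaves v₄ = 5. Eliminate 5 elsewhere: v₁, v₃, v₅.
That leaves v₁ = 4. So v₅ can't be 4.
v₃ has just one choice, so v₃ = 1. Remove 1 from v₅.
v₅ must be 2 (only option left). Remove 2 from v₂.
v₂ must be 7 (only option left).

v₁=4, v₂=7, v₃=1, v₄=5, v₅=2, v₆=3, v₇=6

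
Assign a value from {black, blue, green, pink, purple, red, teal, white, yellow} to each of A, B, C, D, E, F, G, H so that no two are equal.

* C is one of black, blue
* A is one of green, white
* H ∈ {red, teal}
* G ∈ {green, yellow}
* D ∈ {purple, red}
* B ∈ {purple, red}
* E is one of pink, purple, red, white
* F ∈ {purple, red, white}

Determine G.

yellow

B and D between them cover only {purple, red} — a naked pair. Remove those values from E, F, H.
F must be white (only option left). Remove white from A, E.
H has just one choice, so H = teal.
A's domain is down to {green}, so A = green. Eliminate green elsewhere: G.
So G = yellow.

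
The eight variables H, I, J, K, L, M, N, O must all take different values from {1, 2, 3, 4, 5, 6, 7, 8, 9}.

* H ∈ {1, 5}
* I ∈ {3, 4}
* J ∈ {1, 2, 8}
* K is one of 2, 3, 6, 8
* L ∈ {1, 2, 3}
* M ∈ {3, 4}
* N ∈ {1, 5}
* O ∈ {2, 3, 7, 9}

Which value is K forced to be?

The 2 variables H and N are confined to {1, 5}, which locks those values in; drop them from J, L.
I and M between them cover only {3, 4} — a naked pair. Remove those values from K, L, O.
That leaves L = 2. Eliminate 2 elsewhere: J, K, O.
J must be 8 (only option left). Remove 8 from K.
So K = 6.

6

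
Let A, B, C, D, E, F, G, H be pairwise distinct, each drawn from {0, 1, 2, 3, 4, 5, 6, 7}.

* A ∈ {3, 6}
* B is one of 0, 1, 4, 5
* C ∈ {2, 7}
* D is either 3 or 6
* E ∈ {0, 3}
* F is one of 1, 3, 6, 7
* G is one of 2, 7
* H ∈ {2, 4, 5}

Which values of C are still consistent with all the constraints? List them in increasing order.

2, 7

A and D between them cover only {3, 6} — a naked pair. Remove those values from E, F.
E's domain is down to {0}, so E = 0. Strike 0 from B.
The 2 variables C and G are confined to {2, 7}, which locks those values in; drop them from F, H.
That leaves F = 1. Remove 1 from B.
No further eliminations apply; C can still be any of 2, 7.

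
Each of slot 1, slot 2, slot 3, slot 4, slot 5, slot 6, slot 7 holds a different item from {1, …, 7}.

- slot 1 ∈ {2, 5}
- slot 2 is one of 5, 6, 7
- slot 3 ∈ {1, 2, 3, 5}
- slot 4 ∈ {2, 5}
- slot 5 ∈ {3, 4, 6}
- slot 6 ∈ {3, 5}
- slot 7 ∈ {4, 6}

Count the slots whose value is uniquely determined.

3

The 7 variables draw from only 7 values {1, 2, 3, 4, 5, 6, 7}, so each is used; only slot 3 can be 1, hence slot 3 = 1.
The 6 still-open variables draw from only 6 values {2, 3, 4, 5, 6, 7}, so each is used; only slot 2 can be 7, hence slot 2 = 7.
The 2 variables slot 1 and slot 4 are confined to {2, 5}, which locks those values in; drop them from slot 6.
That leaves slot 6 = 3. So slot 5 can't be 3.
Determined: slot 2=7, slot 3=1, slot 6=3. The other slots each still have more than one consistent value. That makes 3.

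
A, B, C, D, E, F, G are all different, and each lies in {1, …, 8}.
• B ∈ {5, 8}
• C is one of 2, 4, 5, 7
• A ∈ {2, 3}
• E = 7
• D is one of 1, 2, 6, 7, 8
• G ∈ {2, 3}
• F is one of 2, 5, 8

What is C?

4

E's domain is down to {7}, so E = 7. So C, D can't be 7.
A and G share exactly the 2 values {2, 3}; by pigeonhole those values go to them, so strike 2, 3 from C, D, F.
The 2 variables B and F are confined to {5, 8}, which locks those values in; drop them from C, D.
So C = 4.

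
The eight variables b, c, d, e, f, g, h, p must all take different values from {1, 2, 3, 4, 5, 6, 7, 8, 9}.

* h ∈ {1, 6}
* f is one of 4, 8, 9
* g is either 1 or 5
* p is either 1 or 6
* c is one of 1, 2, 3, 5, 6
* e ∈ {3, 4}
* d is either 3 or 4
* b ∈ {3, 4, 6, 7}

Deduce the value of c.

2

The 2 variables d and e are confined to {3, 4}, which locks those values in; drop them from b, c, f.
The 2 variables h and p are confined to {1, 6}, which locks those values in; drop them from b, c, g.
b must be 7 (only option left).
g has just one choice, so g = 5. Strike 5 from c.
So c = 2.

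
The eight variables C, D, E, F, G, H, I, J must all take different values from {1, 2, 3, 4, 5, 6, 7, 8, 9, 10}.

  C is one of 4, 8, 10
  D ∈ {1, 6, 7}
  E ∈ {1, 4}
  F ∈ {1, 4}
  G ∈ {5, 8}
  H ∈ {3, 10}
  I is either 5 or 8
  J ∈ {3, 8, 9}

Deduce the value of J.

The 2 variables E and F are confined to {1, 4}, which locks those values in; drop them from C, D.
The 2 variables G and I are confined to {5, 8}, which locks those values in; drop them from C, J.
C has just one choice, so C = 10. So H can't be 10.
H must be 3 (only option left). Strike 3 from J.
So J = 9.

9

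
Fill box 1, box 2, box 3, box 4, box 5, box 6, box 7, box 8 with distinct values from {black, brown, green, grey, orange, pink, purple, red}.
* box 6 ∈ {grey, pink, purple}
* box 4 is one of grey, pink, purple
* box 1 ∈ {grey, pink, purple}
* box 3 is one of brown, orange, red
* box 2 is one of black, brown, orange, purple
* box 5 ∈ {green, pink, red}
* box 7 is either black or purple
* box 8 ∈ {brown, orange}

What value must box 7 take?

black

The 8 variables together cover exactly {black, brown, green, grey, orange, pink, purple, red} — 8 values for 8 variables — and green appears only in box 5's list, so box 5 = green.
The 7 still-open variables together cover exactly {black, brown, grey, orange, pink, purple, red} — 7 values for 7 variables — and red appears only in box 3's list, so box 3 = red.
The 3 variables box 1, box 4, box 6 are confined to {grey, pink, purple}, which locks those values in; drop them from box 2, box 7.
So box 7 = black.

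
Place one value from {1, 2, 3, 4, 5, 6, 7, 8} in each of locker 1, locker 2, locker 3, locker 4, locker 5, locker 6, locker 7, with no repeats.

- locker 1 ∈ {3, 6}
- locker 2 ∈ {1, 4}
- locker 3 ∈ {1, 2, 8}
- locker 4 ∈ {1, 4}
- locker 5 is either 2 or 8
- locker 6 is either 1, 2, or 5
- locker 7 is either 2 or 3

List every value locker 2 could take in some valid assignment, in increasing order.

The 7 variables draw from only 7 values {1, 2, 3, 4, 5, 6, 8}, so each is used; only locker 6 can be 5, hence locker 6 = 5.
The 6 still-open variables together cover exactly {1, 2, 3, 4, 6, 8} — 6 values for 6 variables — and 6 appears only in locker 1's list, so locker 1 = 6.
The 5 still-open variables together cover exactly {1, 2, 3, 4, 8} — 5 values for 5 variables — and 3 appears only in locker 7's list, so locker 7 = 3.
The 2 variables locker 2 and locker 4 are confined to {1, 4}, which locks those values in; drop them from locker 3.
No further eliminations apply; locker 2 can still be any of 1, 4.

1, 4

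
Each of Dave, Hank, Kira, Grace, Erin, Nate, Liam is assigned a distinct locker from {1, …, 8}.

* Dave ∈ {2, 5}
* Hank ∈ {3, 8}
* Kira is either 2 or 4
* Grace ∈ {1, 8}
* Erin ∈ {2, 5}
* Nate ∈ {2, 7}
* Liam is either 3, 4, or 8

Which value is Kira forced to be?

4

Among the 7 variables, 1 fits only Grace (and all 7 values in {1, 2, 3, 4, 5, 7, 8} must be used), so Grace = 1.
The 6 still-open variables together cover exactly {2, 3, 4, 5, 7, 8} — 6 values for 6 variables — and 7 appears only in Nate's list, so Nate = 7.
The 2 variables Dave and Erin are confined to {2, 5}, which locks those values in; drop them from Kira.
So Kira = 4.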